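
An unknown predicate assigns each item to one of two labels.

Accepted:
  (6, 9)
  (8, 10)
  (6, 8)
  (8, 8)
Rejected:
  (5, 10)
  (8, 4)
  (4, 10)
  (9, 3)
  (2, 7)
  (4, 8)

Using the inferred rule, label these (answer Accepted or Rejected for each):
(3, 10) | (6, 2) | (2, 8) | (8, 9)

Every 'Accepted' example satisfies: min ≥ 6. None of the 'Rejected' examples do.

Rejected, Rejected, Rejected, Accepted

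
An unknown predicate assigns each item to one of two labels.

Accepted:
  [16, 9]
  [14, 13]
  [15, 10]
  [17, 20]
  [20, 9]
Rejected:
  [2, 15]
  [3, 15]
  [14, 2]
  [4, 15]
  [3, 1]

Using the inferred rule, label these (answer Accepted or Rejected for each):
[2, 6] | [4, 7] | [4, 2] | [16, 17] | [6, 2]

Rejected, Rejected, Rejected, Accepted, Rejected

The rule appears to be: sum ≥ 25.
[2, 6] — 2+6 = 8, hence Rejected.
[4, 7] — 4+7 = 11, hence Rejected.
[4, 2] — 4+2 = 6, hence Rejected.
[16, 17] — 16+17 = 33, hence Accepted.
[6, 2] — 6+2 = 8, hence Rejected.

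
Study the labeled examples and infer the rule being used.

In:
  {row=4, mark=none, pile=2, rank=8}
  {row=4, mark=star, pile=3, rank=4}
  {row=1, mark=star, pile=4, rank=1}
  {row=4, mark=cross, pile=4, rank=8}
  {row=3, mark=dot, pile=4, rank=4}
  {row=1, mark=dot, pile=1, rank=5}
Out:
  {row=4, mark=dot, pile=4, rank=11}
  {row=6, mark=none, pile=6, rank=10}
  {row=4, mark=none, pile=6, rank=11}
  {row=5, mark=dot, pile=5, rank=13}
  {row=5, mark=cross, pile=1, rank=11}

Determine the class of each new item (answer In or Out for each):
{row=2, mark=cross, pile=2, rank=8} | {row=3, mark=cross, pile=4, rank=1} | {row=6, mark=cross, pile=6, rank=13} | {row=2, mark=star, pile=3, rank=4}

In, In, Out, In

The simplest hypothesis consistent with all the labels is: rank ≤ 8.
{row=2, mark=cross, pile=2, rank=8} → rank = 8 → In.
{row=3, mark=cross, pile=4, rank=1} → rank = 1 → In.
{row=6, mark=cross, pile=6, rank=13} → rank = 13 → Out.
{row=2, mark=star, pile=3, rank=4} → rank = 4 → In.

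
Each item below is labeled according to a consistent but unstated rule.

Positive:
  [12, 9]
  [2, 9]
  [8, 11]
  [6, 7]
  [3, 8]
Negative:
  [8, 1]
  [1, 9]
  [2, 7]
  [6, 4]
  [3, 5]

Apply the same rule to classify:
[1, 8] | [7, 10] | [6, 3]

Negative, Positive, Negative

The rule appears to be: sum ≥ 11.
[1, 8]: 1+8 = 9 — doesn't match, so Negative.
[7, 10]: 7+10 = 17 — qualifies, so Positive.
[6, 3]: 6+3 = 9 — doesn't match, so Negative.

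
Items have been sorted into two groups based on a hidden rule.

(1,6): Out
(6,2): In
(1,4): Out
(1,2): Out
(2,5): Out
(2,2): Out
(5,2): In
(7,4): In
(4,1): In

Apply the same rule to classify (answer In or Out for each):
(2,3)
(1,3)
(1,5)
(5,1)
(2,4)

The simplest hypothesis consistent with all the labels is: first > second.

Out, Out, Out, In, Out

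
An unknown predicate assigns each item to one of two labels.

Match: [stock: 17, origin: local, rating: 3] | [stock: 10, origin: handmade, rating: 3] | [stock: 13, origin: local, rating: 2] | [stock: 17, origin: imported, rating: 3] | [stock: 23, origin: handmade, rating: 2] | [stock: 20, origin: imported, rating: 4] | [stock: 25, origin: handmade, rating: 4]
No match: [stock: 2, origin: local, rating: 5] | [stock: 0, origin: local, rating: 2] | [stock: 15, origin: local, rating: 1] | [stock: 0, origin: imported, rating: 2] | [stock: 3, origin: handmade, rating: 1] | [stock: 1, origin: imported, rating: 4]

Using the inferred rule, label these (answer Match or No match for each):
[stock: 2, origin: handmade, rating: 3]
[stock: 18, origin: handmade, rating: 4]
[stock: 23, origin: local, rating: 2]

No match, Match, Match

The classifier is using: rating ≥ 2 AND stock ≥ 3.
[stock: 2, origin: handmade, rating: 3] → rating = 3, stock = 2 → No match.
[stock: 18, origin: handmade, rating: 4] → rating = 4, stock = 18 → Match.
[stock: 23, origin: local, rating: 2] → rating = 2, stock = 23 → Match.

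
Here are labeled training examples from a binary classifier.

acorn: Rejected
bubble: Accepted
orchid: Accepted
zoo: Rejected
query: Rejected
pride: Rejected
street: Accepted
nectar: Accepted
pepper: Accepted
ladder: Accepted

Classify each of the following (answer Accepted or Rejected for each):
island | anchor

Every 'Accepted' example satisfies: even length. None of the 'Rejected' examples do.
island: Accepted (length 6). anchor: Accepted (length 6).

Accepted, Accepted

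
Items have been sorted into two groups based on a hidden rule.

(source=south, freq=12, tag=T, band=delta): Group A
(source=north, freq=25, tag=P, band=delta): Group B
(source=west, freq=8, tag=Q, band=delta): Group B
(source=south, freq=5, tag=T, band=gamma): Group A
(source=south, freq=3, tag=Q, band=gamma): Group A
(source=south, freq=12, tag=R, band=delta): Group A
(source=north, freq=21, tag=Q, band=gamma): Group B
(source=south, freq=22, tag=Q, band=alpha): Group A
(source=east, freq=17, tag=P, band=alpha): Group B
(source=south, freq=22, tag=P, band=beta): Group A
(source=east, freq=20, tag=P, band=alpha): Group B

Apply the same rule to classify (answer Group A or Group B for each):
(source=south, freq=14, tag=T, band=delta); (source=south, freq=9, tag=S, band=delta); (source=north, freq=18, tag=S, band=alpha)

Rule: source is south. This holds for each 'Group A' example and fails for each 'Group B' one.
(source=south, freq=14, tag=T, band=delta): source is south — matches, so Group A.
(source=south, freq=9, tag=S, band=delta): source is south — matches, so Group A.
(source=north, freq=18, tag=S, band=alpha): source is north — does not pass, so Group B.

Group A, Group A, Group B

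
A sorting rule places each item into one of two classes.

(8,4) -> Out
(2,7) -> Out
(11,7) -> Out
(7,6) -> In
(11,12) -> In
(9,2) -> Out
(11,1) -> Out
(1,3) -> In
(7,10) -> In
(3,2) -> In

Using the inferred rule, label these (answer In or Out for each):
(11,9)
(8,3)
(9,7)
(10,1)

In, Out, In, Out

The distinguishing property — |first − second| ≤ 3 — holds for all the 'In' cases and none of the 'Out' cases.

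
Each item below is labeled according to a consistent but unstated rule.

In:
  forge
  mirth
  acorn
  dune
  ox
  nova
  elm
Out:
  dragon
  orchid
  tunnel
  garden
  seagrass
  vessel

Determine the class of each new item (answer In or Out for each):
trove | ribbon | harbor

In, Out, Out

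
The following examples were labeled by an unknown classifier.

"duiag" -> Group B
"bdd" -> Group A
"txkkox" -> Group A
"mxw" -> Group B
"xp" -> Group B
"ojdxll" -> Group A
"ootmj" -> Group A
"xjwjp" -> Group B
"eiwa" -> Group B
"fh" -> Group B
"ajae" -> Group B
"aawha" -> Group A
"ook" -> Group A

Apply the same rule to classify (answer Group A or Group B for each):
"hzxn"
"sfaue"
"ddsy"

The classifier is using: has a double letter.
"hzxn" — no doubled letter, hence Group B.
"sfaue" — no doubled letter, hence Group B.
"ddsy" — 'dd' doubled, hence Group A.

Group B, Group B, Group A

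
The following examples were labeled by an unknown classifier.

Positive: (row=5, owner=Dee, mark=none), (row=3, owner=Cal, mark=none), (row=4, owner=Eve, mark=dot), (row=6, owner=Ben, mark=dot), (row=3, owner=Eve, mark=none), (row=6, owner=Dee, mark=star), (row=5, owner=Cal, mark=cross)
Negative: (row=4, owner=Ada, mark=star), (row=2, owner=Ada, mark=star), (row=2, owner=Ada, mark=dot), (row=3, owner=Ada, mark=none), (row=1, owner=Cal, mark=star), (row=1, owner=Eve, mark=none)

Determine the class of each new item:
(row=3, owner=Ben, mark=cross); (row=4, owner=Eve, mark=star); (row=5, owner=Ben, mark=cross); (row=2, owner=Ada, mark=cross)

The rule appears to be: owner is not Ada AND row ≥ 2.
(row=3, owner=Ben, mark=cross): owner is Ben, row = 3 — has this property, so Positive. (row=4, owner=Eve, mark=star): owner is Eve, row = 4 — has this property, so Positive. (row=5, owner=Ben, mark=cross): owner is Ben, row = 5 — has this property, so Positive. (row=2, owner=Ada, mark=cross): owner is Ada, row = 2 — lacks this property, so Negative.

Positive, Positive, Positive, Negative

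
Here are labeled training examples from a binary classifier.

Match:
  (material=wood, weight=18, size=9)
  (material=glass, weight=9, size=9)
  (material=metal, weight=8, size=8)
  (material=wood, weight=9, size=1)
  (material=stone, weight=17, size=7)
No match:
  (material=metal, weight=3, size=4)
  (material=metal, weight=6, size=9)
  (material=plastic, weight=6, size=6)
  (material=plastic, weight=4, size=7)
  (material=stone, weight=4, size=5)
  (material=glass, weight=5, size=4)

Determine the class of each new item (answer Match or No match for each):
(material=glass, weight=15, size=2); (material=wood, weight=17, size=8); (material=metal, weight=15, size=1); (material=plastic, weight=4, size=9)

All 'Match' examples share one property — weight ≥ 8 — and every 'No match' example lacks it.

Match, Match, Match, No match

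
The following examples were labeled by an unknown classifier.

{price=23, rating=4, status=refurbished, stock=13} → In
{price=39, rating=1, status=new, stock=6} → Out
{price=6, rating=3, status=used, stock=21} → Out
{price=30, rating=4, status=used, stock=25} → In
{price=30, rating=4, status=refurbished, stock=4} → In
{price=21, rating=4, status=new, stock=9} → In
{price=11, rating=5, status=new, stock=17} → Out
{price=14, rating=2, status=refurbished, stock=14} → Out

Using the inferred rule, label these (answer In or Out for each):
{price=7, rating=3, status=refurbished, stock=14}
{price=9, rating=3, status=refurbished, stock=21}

Out, Out

The pattern is that an item is 'In' exactly when: rating = 4.
Out: {price=7, rating=3, status=refurbished, stock=14}, since rating = 3.
Out: {price=9, rating=3, status=refurbished, stock=21}, since rating = 3.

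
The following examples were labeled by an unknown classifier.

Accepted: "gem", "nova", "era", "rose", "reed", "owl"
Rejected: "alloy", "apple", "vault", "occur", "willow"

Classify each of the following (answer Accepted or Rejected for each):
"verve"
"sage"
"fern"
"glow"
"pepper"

Rejected, Accepted, Accepted, Accepted, Rejected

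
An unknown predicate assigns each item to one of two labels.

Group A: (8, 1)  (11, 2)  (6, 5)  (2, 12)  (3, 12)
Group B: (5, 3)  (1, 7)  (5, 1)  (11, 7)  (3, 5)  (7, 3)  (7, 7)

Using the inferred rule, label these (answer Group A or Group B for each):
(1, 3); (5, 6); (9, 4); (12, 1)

Group B, Group A, Group A, Group A

The common property of the 'Group A' items is: product is even. No 'Group B' item has it.
(1, 3) — 1·3 = 3, hence Group B. (5, 6) — 5·6 = 30, hence Group A. (9, 4) — 9·4 = 36, hence Group A. (12, 1) — 12·1 = 12, hence Group A.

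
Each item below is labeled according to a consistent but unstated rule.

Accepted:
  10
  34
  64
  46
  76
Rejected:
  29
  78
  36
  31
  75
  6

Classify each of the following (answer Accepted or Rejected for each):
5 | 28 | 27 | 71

Rejected, Accepted, Rejected, Rejected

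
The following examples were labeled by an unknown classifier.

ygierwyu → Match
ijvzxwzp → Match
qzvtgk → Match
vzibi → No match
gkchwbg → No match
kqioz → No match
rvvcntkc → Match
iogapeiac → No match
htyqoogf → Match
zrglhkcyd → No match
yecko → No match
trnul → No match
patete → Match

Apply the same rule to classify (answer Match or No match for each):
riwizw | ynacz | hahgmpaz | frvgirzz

Looking at the examples, the only property every 'Match' case has and every 'No match' case lacks is: even length.
riwizw: Match (length 6). ynacz: No match (length 5). hahgmpaz: Match (length 8). frvgirzz: Match (length 8).

Match, No match, Match, Match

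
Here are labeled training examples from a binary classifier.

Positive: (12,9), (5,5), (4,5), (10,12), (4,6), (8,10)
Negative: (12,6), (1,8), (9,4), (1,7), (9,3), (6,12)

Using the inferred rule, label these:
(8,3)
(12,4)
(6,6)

Negative, Negative, Positive

'Positive' ⟺ |first − second| ≤ 3.
(8,3) → |8−3| = 5 → Negative.
(12,4) → |12−4| = 8 → Negative.
(6,6) → |6−6| = 0 → Positive.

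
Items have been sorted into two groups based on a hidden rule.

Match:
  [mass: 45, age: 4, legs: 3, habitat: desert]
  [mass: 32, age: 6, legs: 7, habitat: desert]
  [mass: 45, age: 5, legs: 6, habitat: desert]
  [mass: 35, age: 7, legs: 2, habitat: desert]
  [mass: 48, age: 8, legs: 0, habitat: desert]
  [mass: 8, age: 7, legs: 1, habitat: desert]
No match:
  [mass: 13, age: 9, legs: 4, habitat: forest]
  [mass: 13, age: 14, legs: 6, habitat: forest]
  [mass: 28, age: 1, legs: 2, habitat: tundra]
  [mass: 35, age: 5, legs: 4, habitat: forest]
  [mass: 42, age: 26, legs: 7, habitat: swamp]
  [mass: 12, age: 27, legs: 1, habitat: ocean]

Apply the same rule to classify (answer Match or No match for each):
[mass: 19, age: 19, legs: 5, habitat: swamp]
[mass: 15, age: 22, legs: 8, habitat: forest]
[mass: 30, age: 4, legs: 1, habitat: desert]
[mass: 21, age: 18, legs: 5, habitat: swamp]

No match, No match, Match, No match

Checking candidate rules against both groups, what survives is: habitat is desert.
[mass: 19, age: 19, legs: 5, habitat: swamp] → habitat is swamp → No match.
[mass: 15, age: 22, legs: 8, habitat: forest] → habitat is forest → No match.
[mass: 30, age: 4, legs: 1, habitat: desert] → habitat is desert → Match.
[mass: 21, age: 18, legs: 5, habitat: swamp] → habitat is swamp → No match.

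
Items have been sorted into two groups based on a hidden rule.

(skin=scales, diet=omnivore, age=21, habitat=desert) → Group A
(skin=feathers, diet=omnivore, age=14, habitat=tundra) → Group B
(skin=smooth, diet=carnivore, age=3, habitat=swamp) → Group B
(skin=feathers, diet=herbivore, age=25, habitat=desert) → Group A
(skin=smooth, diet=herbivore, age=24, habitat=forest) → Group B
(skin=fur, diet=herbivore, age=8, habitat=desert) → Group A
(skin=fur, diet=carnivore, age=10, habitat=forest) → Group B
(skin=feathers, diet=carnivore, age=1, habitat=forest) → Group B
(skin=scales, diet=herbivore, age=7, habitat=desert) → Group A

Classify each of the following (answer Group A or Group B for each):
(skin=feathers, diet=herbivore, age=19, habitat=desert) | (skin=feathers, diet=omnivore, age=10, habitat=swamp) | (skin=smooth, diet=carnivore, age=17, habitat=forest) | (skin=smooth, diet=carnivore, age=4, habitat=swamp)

Group A, Group B, Group B, Group B

The simplest hypothesis consistent with all the labels is: habitat is desert.
(skin=feathers, diet=herbivore, age=19, habitat=desert): Group A (habitat is desert).
(skin=feathers, diet=omnivore, age=10, habitat=swamp): Group B (habitat is swamp).
(skin=smooth, diet=carnivore, age=17, habitat=forest): Group B (habitat is forest).
(skin=smooth, diet=carnivore, age=4, habitat=swamp): Group B (habitat is swamp).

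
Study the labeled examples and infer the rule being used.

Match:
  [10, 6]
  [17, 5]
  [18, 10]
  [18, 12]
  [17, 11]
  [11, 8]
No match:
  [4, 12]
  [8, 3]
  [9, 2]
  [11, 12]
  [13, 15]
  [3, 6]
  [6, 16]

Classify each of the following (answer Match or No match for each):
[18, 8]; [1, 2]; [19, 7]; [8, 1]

Match, No match, Match, No match

Rule: first > second AND sum ≥ 16. This holds for each 'Match' example and fails for each 'No match' one.
[18, 8]: 18 > 8, 18+8 = 26 — fits, so Match. [1, 2]: 1 < 2, 1+2 = 3 — fails this test, so No match. [19, 7]: 19 > 7, 19+7 = 26 — fits, so Match. [8, 1]: 8 > 1, 8+1 = 9 — fails this test, so No match.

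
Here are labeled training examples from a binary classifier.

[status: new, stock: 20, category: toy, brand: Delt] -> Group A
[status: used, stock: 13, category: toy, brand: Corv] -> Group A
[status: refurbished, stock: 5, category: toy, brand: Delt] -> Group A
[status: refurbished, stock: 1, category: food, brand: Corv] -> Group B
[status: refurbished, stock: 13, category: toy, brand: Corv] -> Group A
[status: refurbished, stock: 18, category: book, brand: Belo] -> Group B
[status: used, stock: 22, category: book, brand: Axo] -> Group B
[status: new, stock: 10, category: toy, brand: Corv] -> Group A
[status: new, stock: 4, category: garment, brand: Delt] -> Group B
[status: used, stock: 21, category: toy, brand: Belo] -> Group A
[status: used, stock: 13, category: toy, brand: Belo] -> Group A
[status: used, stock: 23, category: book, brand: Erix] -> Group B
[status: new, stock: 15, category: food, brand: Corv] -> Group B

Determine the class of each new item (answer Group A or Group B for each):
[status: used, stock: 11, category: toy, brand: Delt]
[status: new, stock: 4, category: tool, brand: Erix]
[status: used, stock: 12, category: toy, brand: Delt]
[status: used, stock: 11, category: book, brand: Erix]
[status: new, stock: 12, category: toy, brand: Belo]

Group A, Group B, Group A, Group B, Group A

Comparing the two groups points to one rule — category is toy.
[status: used, stock: 11, category: toy, brand: Delt] — category is toy, hence Group A. [status: new, stock: 4, category: tool, brand: Erix] — category is tool, hence Group B. [status: used, stock: 12, category: toy, brand: Delt] — category is toy, hence Group A. [status: used, stock: 11, category: book, brand: Erix] — category is book, hence Group B. [status: new, stock: 12, category: toy, brand: Belo] — category is toy, hence Group A.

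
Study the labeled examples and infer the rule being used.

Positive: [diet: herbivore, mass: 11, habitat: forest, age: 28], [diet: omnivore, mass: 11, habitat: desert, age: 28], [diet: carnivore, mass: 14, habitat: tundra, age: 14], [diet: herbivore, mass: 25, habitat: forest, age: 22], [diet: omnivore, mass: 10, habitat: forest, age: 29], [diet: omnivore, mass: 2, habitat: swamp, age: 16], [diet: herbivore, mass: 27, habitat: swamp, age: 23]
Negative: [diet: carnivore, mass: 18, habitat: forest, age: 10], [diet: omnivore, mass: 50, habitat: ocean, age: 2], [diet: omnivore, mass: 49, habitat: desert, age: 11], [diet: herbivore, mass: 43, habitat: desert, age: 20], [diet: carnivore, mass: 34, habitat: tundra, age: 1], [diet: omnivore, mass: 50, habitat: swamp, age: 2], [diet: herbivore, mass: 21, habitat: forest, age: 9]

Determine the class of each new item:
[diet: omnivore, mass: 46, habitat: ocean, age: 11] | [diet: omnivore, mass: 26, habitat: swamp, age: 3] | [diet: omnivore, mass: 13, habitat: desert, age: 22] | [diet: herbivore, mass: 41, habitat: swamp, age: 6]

All 'Positive' examples share one property — mass ≤ 27 AND age ≥ 11 — and every 'Negative' example lacks it.

Negative, Negative, Positive, Negative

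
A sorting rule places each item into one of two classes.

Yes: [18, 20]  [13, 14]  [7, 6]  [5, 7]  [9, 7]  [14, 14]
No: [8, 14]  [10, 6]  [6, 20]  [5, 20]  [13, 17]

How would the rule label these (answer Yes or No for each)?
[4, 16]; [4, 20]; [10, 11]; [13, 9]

No, No, Yes, No

The pattern is that an item is 'Yes' exactly when: |first − second| ≤ 2.
[4, 16] → |4−16| = 12 → No. [4, 20] → |4−20| = 16 → No. [10, 11] → |10−11| = 1 → Yes. [13, 9] → |13−9| = 4 → No.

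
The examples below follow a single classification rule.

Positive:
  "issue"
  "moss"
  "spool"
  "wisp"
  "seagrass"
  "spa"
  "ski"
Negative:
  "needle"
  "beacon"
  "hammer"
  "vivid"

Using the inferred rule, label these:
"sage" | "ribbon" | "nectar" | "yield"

Positive, Negative, Negative, Negative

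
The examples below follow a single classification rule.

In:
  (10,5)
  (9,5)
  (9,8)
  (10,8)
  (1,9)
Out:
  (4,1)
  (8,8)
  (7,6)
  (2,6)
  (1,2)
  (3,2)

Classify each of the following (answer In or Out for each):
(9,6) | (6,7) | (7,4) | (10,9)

One predicate separates the groups cleanly: max ≥ 9.

In, Out, Out, In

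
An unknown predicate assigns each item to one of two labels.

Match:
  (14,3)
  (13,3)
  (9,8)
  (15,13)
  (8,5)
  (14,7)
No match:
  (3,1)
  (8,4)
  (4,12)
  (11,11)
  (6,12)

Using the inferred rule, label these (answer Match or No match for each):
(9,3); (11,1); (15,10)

No match, No match, Match

The common property of the 'Match' items is: first > second AND sum ≥ 13. No 'No match' item has it.
(9,3): 9 > 3, 9+3 = 12, lacks this property → No match. (11,1): 11 > 1, 11+1 = 12, lacks this property → No match. (15,10): 15 > 10, 15+10 = 25, satisfies this → Match.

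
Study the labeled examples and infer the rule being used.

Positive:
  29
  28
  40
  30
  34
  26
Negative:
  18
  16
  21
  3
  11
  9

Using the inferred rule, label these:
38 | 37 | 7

The distinguishing property — at least 26 — holds for all the 'Positive' cases and none of the 'Negative' cases.
38 — 38 ≥ 26, hence Positive.
37 — 37 ≥ 26, hence Positive.
7 — 7 < 26, hence Negative.

Positive, Positive, Negative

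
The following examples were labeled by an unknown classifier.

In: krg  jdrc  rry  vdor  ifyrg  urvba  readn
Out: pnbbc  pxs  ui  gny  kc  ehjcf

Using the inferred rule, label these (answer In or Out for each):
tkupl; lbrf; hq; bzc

The pattern is that an item is 'In' exactly when: contains 'r'.

Out, In, Out, Out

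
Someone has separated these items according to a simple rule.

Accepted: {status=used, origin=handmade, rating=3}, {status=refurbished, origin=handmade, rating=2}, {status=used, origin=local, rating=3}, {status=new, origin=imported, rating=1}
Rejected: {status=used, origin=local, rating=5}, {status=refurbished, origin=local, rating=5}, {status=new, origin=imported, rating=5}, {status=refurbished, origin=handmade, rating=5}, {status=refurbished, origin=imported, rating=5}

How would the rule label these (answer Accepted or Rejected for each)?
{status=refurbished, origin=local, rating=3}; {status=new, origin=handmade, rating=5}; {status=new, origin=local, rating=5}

The rule appears to be: rating ≤ 3.
Accepted: {status=refurbished, origin=local, rating=3}, since rating = 3. Rejected: {status=new, origin=handmade, rating=5}, since rating = 5. Rejected: {status=new, origin=local, rating=5}, since rating = 5.

Accepted, Rejected, Rejected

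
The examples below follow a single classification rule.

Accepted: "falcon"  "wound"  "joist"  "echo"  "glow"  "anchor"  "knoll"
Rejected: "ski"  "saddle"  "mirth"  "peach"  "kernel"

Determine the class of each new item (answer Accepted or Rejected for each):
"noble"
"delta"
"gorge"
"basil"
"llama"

Accepted, Rejected, Accepted, Rejected, Rejected

Rule: contains 'o'. This holds for each 'Accepted' example and fails for each 'Rejected' one.
"noble" → has 'o' → Accepted. "delta" → no 'o' → Rejected. "gorge" → has 'o' → Accepted. "basil" → no 'o' → Rejected. "llama" → no 'o' → Rejected.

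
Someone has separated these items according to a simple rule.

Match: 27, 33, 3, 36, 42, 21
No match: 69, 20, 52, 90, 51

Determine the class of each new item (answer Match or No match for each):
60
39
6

Rule: multiple of 3 AND at most 42. This holds for each 'Match' example and fails for each 'No match' one.
No match: 60, since 60 = 3·20, 60 > 42. Match: 39, since 39 = 3·13, 39 ≤ 42. Match: 6, since 6 = 3·2, 6 ≤ 42.

No match, Match, Match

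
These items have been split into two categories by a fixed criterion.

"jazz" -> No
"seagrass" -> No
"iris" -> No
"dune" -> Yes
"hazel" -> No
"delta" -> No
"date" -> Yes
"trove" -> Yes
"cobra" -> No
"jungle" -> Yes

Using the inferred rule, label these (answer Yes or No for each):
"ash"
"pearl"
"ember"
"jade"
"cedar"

No, No, No, Yes, No

The common property of the 'Yes' items is: ends with 'e'. No 'No' item has it.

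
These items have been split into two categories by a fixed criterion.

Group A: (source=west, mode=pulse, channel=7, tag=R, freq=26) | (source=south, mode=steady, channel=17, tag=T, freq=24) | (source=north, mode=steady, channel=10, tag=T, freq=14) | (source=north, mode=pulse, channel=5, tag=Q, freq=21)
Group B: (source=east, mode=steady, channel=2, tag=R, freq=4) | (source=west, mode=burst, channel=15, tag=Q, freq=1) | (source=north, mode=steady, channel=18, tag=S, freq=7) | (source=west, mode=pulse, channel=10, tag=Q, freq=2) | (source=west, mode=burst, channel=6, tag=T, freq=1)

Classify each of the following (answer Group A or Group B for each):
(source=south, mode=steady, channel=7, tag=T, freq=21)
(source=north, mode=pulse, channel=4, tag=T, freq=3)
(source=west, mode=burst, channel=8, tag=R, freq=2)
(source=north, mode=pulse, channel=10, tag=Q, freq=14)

Group A, Group B, Group B, Group A

The rule appears to be: freq ≥ 14.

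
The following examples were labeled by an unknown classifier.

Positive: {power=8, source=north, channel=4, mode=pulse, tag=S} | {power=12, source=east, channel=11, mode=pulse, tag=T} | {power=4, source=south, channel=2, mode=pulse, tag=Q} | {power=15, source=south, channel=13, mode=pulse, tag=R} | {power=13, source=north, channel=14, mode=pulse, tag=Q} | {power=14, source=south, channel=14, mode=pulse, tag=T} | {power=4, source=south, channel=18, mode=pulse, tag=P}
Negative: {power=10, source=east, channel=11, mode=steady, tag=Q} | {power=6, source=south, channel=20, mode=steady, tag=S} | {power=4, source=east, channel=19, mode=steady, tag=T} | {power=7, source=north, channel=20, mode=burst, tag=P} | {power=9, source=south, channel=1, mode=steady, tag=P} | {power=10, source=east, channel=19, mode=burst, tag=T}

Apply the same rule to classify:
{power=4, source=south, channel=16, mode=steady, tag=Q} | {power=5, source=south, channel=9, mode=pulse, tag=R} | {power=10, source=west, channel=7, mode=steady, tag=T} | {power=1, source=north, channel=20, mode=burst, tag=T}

Negative, Positive, Negative, Negative

Rule: mode is pulse. This holds for each 'Positive' example and fails for each 'Negative' one.
{power=4, source=south, channel=16, mode=steady, tag=Q} — mode is steady, hence Negative. {power=5, source=south, channel=9, mode=pulse, tag=R} — mode is pulse, hence Positive. {power=10, source=west, channel=7, mode=steady, tag=T} — mode is steady, hence Negative. {power=1, source=north, channel=20, mode=burst, tag=T} — mode is burst, hence Negative.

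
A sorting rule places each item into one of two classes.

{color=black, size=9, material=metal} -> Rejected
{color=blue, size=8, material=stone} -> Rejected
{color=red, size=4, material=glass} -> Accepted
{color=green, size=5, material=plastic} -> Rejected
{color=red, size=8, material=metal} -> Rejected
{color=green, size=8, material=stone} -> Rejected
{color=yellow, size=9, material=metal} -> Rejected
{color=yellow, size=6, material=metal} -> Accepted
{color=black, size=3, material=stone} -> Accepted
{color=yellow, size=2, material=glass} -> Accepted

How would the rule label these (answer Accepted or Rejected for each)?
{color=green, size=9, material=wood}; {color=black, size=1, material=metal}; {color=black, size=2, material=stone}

The rule appears to be: size ≤ 4 OR size = 6.
{color=green, size=9, material=wood}: size = 9, does not satisfy this → Rejected. {color=black, size=1, material=metal}: size = 1, qualifies → Accepted. {color=black, size=2, material=stone}: size = 2, qualifies → Accepted.

Rejected, Accepted, Accepted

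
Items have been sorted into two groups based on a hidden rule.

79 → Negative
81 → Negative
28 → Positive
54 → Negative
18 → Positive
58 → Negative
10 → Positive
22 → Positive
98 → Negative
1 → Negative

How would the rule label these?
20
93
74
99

Positive, Negative, Negative, Negative

The rule appears to be: even AND at most 28.
20: 20 is even, 20 ≤ 28, qualifies → Positive. 93: 93 is odd, 93 > 28, doesn't match → Negative. 74: 74 is even, 74 > 28, doesn't match → Negative. 99: 99 is odd, 99 > 28, doesn't match → Negative.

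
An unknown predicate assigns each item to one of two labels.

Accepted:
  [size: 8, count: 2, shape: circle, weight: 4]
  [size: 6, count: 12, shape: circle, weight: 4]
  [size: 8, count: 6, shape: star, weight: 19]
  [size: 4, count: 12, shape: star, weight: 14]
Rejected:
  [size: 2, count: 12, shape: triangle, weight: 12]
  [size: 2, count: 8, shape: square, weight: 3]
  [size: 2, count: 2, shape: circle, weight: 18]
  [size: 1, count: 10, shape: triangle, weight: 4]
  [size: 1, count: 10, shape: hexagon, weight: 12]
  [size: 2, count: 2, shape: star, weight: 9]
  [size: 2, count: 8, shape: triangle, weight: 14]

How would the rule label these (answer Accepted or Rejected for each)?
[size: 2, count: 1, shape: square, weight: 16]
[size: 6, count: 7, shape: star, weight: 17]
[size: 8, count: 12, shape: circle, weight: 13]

Rejected, Accepted, Accepted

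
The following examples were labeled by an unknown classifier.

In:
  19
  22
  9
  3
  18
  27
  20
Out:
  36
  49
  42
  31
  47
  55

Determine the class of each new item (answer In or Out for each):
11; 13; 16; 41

In, In, In, Out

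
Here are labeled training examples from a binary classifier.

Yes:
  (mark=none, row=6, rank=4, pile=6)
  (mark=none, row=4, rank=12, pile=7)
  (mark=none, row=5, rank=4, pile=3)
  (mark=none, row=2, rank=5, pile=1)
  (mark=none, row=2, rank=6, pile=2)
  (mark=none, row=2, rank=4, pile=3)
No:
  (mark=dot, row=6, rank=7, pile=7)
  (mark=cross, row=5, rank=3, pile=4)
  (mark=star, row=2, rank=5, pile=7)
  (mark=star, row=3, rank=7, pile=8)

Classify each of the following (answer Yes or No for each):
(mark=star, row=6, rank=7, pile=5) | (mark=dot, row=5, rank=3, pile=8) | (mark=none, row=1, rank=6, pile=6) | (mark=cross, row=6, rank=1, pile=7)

The rule appears to be: mark is none.
(mark=star, row=6, rank=7, pile=5): mark is star — fails this test, so No.
(mark=dot, row=5, rank=3, pile=8): mark is dot — fails this test, so No.
(mark=none, row=1, rank=6, pile=6): mark is none — meets the rule, so Yes.
(mark=cross, row=6, rank=1, pile=7): mark is cross — fails this test, so No.

No, No, Yes, No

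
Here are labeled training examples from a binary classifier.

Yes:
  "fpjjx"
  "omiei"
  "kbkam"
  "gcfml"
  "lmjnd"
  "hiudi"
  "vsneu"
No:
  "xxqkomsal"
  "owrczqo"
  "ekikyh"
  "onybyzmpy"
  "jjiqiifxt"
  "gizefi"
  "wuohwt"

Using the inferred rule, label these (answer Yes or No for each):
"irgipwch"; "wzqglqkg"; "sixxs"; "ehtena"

No, No, Yes, No

'Yes' ⟺ length 5.
No: "irgipwch", since length 8.
No: "wzqglqkg", since length 8.
Yes: "sixxs", since length 5.
No: "ehtena", since length 6.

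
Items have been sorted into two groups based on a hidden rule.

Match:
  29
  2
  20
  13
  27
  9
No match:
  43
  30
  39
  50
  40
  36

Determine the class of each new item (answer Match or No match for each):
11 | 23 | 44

Match, Match, No match

The distinguishing property — at most 29 — holds for all the 'Match' cases and none of the 'No match' cases.
11 → 11 ≤ 29 → Match. 23 → 23 ≤ 29 → Match. 44 → 44 > 29 → No match.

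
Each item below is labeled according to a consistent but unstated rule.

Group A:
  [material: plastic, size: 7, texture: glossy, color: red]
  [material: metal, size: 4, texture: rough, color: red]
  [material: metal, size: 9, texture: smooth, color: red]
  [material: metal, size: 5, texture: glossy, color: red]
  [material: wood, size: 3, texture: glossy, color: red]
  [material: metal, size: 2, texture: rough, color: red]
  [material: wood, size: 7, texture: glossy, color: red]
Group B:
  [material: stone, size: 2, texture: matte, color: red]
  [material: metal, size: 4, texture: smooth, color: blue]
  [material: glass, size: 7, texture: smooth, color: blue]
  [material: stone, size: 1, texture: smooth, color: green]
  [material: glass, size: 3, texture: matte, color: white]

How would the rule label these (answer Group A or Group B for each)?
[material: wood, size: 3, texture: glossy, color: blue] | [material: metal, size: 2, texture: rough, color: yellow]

Group B, Group B

Every 'Group A' example satisfies: color is red AND texture is not matte. None of the 'Group B' examples do.
[material: wood, size: 3, texture: glossy, color: blue]: Group B (color is blue, texture is glossy). [material: metal, size: 2, texture: rough, color: yellow]: Group B (color is yellow, texture is rough).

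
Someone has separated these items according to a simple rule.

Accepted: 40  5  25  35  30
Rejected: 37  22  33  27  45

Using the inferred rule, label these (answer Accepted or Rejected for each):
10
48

Accepted, Rejected

The rule appears to be: multiple of 5 AND at most 40.
10: Accepted (10 = 5·2, 10 ≤ 40).
48: Rejected (48 = 5·9 + 3, 48 > 40).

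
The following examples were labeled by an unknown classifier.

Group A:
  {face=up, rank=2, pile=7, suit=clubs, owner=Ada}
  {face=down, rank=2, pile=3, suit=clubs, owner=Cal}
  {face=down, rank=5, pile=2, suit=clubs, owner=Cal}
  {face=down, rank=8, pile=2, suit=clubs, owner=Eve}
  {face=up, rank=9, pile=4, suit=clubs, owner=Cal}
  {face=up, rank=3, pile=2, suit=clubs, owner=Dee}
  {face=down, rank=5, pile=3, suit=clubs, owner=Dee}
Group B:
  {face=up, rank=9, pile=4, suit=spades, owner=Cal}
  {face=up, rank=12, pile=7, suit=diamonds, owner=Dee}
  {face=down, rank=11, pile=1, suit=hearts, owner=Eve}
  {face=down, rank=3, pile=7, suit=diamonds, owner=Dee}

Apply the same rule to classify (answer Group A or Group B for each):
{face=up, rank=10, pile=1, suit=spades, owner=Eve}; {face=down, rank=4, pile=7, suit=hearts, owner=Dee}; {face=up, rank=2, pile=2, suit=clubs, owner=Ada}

Group B, Group B, Group A

'Group A' ⟺ suit is clubs.
{face=up, rank=10, pile=1, suit=spades, owner=Eve} → suit is spades → Group B. {face=down, rank=4, pile=7, suit=hearts, owner=Dee} → suit is hearts → Group B. {face=up, rank=2, pile=2, suit=clubs, owner=Ada} → suit is clubs → Group A.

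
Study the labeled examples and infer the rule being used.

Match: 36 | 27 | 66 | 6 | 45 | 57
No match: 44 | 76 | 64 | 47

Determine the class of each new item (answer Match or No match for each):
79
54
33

Checking candidate rules against both groups, what survives is: multiple of 3.
79: 79 = 3·26 + 1 — lacks this property, so No match. 54: 54 = 3·18 — checks out, so Match. 33: 33 = 3·11 — checks out, so Match.

No match, Match, Match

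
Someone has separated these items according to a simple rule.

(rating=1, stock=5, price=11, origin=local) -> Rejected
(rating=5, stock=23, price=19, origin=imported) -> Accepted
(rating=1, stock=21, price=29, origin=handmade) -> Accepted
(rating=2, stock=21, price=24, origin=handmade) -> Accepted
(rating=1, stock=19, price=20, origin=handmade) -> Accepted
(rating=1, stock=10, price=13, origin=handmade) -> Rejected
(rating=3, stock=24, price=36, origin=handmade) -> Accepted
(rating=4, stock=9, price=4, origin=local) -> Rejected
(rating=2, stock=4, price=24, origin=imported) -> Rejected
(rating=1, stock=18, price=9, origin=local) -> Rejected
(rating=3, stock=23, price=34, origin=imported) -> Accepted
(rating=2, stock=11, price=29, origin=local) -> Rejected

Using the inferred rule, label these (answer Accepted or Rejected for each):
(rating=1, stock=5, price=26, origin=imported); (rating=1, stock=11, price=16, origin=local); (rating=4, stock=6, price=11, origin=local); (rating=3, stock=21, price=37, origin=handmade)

Rejected, Rejected, Rejected, Accepted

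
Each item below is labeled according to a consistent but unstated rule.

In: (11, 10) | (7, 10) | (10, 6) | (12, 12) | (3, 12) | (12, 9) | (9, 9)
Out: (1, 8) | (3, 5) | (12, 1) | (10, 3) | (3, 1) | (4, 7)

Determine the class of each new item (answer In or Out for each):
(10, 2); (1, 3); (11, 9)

Out, Out, In

All 'In' examples share one property — sum ≥ 15 — and every 'Out' example lacks it.
(10, 2) — 10+2 = 12, hence Out.
(1, 3) — 1+3 = 4, hence Out.
(11, 9) — 11+9 = 20, hence In.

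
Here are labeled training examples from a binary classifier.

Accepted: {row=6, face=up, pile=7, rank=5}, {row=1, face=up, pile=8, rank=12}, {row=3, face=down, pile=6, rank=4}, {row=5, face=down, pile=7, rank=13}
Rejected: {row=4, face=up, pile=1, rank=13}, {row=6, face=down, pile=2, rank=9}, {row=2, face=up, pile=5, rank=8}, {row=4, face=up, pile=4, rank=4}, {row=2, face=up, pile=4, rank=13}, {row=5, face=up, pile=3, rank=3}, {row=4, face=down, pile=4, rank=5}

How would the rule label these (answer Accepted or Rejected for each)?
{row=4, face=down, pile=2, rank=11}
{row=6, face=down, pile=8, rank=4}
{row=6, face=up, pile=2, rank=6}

Rejected, Accepted, Rejected

The rule appears to be: pile ≥ 6.
{row=4, face=down, pile=2, rank=11}: pile = 2, doesn't qualify → Rejected.
{row=6, face=down, pile=8, rank=4}: pile = 8, meets the rule → Accepted.
{row=6, face=up, pile=2, rank=6}: pile = 2, doesn't qualify → Rejected.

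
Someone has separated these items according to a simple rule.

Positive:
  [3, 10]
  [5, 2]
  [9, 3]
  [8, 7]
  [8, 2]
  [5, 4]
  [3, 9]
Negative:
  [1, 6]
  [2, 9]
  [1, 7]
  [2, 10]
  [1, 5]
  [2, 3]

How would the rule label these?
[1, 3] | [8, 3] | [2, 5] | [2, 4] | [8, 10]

Negative, Positive, Negative, Negative, Positive

'Positive' ⟺ first ≥ 3.
[1, 3] → first 1 → Negative. [8, 3] → first 8 → Positive. [2, 5] → first 2 → Negative. [2, 4] → first 2 → Negative. [8, 10] → first 8 → Positive.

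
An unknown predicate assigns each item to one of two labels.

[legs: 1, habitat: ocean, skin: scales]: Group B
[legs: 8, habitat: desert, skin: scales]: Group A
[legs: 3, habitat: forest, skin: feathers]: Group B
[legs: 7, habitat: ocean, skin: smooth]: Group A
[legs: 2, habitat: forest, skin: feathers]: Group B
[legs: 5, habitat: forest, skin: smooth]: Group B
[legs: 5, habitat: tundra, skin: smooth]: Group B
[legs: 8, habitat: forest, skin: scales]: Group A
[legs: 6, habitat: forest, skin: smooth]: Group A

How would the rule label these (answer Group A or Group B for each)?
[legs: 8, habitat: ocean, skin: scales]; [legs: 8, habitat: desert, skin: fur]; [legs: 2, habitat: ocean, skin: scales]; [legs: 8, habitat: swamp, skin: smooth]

The common property of the 'Group A' items is: legs ≥ 6. No 'Group B' item has it.
[legs: 8, habitat: ocean, skin: scales]: legs = 8, meets the rule → Group A. [legs: 8, habitat: desert, skin: fur]: legs = 8, meets the rule → Group A. [legs: 2, habitat: ocean, skin: scales]: legs = 2, lacks this property → Group B. [legs: 8, habitat: swamp, skin: smooth]: legs = 8, meets the rule → Group A.

Group A, Group A, Group B, Group A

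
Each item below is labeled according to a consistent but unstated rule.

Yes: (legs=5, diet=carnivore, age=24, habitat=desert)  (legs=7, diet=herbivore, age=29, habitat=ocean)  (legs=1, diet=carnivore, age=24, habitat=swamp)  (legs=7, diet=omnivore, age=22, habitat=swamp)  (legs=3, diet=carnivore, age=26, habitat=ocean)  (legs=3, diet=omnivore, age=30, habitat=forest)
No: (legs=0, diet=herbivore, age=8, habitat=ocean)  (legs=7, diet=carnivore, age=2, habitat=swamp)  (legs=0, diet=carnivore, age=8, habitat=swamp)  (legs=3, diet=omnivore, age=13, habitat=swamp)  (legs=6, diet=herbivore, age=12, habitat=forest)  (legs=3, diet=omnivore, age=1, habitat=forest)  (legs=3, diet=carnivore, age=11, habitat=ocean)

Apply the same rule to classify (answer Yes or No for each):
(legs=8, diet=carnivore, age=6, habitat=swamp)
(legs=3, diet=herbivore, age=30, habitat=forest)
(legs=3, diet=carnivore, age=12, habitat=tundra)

No, Yes, No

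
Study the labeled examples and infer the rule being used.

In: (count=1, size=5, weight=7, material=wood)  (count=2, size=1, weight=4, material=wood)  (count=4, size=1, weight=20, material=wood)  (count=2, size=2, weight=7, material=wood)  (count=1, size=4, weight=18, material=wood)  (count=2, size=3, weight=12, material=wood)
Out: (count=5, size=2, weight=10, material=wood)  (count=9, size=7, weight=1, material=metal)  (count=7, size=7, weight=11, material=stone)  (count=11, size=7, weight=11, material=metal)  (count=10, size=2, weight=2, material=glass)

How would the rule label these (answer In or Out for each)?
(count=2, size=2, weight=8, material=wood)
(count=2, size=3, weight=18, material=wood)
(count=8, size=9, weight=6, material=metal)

The distinguishing property — count ≤ 4 — holds for all the 'In' cases and none of the 'Out' cases.
(count=2, size=2, weight=8, material=wood): In (count = 2).
(count=2, size=3, weight=18, material=wood): In (count = 2).
(count=8, size=9, weight=6, material=metal): Out (count = 8).

In, In, Out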